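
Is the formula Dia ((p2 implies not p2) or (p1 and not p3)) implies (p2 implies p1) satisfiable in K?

1. Dia ((p2 implies not p2) or (p1 and not p3)) implies (p2 implies p1), w0
2. p2 implies p1, w0
3. p1, w0

Satisfiable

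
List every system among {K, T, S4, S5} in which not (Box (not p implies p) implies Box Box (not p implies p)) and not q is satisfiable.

T-tableau for the formula:
1. not (Box (not p implies p) implies Box Box (not p implies p)) and not q, u
2. not (Box (not p implies p) implies Box Box (not p implies p)), u
3. not q, u
4. Box (not p implies p), u
5. not Box Box (not p implies p), u
6. not p implies p, u
7. p, u
8. not Box (not p implies p), v
9. not p implies p, v
10. p, v
11. not (not p implies p), w
12. not p, w
Accessibility: uRu, uRv, vRv, vRw, wRw
Complete open branch: satisfiable in T, hence also in K (this T-model is also a K-model).
S4-tableau for the formula:
1. not (Box (not p implies p) implies Box Box (not p implies p)) and not q, u
2. not (Box (not p implies p) implies Box Box (not p implies p)), u
3. not q, u
4. Box (not p implies p), u
5. not Box Box (not p implies p), u
6. not p implies p, u
7. p, u
8. not Box (not p implies p), v
9. not p implies p, v
10. p, v
11. not (not p implies p), w
12. not p, w
13. not p implies p, w
14. p, w
Accessibility: uRu, uRv, uRw, vRv, vRw, wRw
Branch closes: p and not p both at w.
Every branch closes (one shown): unsatisfiable in S4, hence also in S5 (every S5-frame is an S4-frame).

K, T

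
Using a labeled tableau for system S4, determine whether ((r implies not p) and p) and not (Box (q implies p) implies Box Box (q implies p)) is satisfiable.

1. ((r implies not p) and p) and not (Box (q implies p) implies Box Box (q implies p)), w0
2. (r implies not p) and p, w0   [and-rule on 1]
3. not (Box (q implies p) implies Box Box (q implies p)), w0   [and-rule on 1]
4. r implies not p, w0   [and-rule on 2]
5. p, w0   [and-rule on 2]
6. Box (q implies p), w0   [neg-implies-rule on 3]
7. not Box Box (q implies p), w0   [neg-implies-rule on 3]
8. q implies p, w0   [Box-rule on 6 via w0Rw0]
9. not r, w0   [implies-rule on 4 (branches; this branch)]
10. not Box (q implies p), w1   [neg-Box-rule on 7: fresh world w1, w0Rw1]
11. q implies p, w1   [Box-rule on 6 via w0Rw1]
12. p, w1   [implies-rule on 11 (branches; this branch)]
13. not (q implies p), w2   [neg-Box-rule on 10: fresh world w2, w1Rw2]
14. q, w2   [neg-implies-rule on 13]
15. not p, w2   [neg-implies-rule on 13]
16. q implies p, w2   [Box-rule on 6 via w0Rw2]
17. p, w2   [implies-rule on 16 (branches; this branch)]
Accessibility: w0Rw0, w0Rw1, w0Rw2, w1Rw1, w1Rw2, w2Rw2
Branch closes: p and not p both at w2.
Every branch closes; the branch above is one of them.

Unsatisfiable (every branch closes)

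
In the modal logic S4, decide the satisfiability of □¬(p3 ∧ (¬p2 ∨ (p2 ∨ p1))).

Satisfiable (open branch found)

1. □¬(p3 ∧ (¬p2 ∨ (p2 ∨ p1))), 0
2. ¬(p3 ∧ (¬p2 ∨ (p2 ∨ p1))), 0
3. ¬p3, 0
Accessibility: 0R0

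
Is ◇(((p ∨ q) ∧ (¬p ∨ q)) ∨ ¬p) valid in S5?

Tableau for the negation ¬◇(((p ∨ q) ∧ (¬p ∨ q)) ∨ ¬p):
1. ¬◇(((p ∨ q) ∧ (¬p ∨ q)) ∨ ¬p), w0
2. ¬(((p ∨ q) ∧ (¬p ∨ q)) ∨ ¬p), w0
3. ¬((p ∨ q) ∧ (¬p ∨ q)), w0
4. p, w0
5. ¬(¬p ∨ q), w0
6. ¬q, w0
Accessibility: w0Rw0
The negation has an open branch (countermodel exists).

Not valid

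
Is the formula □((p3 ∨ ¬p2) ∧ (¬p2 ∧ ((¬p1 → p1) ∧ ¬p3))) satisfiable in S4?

1. □((p3 ∨ ¬p2) ∧ (¬p2 ∧ ((¬p1 → p1) ∧ ¬p3))), w0
2. (p3 ∨ ¬p2) ∧ (¬p2 ∧ ((¬p1 → p1) ∧ ¬p3)), w0
3. p3 ∨ ¬p2, w0
4. ¬p2 ∧ ((¬p1 → p1) ∧ ¬p3), w0
5. ¬p2, w0
6. (¬p1 → p1) ∧ ¬p3, w0
7. ¬p1 → p1, w0
8. ¬p3, w0
9. p1, w0
Accessibility: w0Rw0

Yes, satisfiable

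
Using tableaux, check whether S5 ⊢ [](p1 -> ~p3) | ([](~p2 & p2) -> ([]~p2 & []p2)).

Valid

Tableau for the negation ~([](p1 -> ~p3) | ([](~p2 & p2) -> ([]~p2 & []p2))):
1. ~([](p1 -> ~p3) | ([](~p2 & p2) -> ([]~p2 & []p2))), 0
2. ~[](p1 -> ~p3), 0
3. ~([](~p2 & p2) -> ([]~p2 & []p2)), 0
4. [](~p2 & p2), 0
5. ~([]~p2 & []p2), 0
6. ~p2 & p2, 0
7. ~p2, 0
8. p2, 0
Accessibility: 0R0
Branch closes: p2 and ~p2 both at 0.
All branches of the negation close; one closing branch shown above.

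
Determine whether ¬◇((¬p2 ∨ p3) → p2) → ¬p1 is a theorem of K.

Tableau for the negation ¬(¬◇((¬p2 ∨ p3) → p2) → ¬p1):
1. ¬(¬◇((¬p2 ∨ p3) → p2) → ¬p1), 0
2. ¬◇((¬p2 ∨ p3) → p2), 0
3. p1, 0
The negation has an open branch (countermodel exists).

No, not valid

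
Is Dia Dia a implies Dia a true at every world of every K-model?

No, not valid

Tableau for the negation not (Dia Dia a implies Dia a):
1. not (Dia Dia a implies Dia a), u
2. Dia Dia a, u
3. not Dia a, u
4. Dia a, v
5. not a, v
6. a, w
Accessibility: uRv, vRw
The negation has an open branch (countermodel exists).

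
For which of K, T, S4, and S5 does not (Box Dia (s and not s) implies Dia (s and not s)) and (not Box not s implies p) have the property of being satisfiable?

K

T-tableau for the formula:
1. not (Box Dia (s and not s) implies Dia (s and not s)) and (not Box not s implies p), w0
2. not (Box Dia (s and not s) implies Dia (s and not s)), w0
3. not Box not s implies p, w0
4. Box Dia (s and not s), w0
5. not Dia (s and not s), w0
6. Dia (s and not s), w0
7. not (s and not s), w0
8. Box not s, w0
9. not s, w0
10. s and not s, w1
11. s, w1
12. not s, w1
Accessibility: w0Rw0, w0Rw1, w1Rw1
Branch closes: s and not s both at w1.
Every branch closes (one shown): unsatisfiable in T, hence also in S4, S5 (every S4/S5-frame is a T-frame).
K-tableau for the formula:
1. not (Box Dia (s and not s) implies Dia (s and not s)) and (not Box not s implies p), w0
2. not (Box Dia (s and not s) implies Dia (s and not s)), w0
3. not Box not s implies p, w0
4. Box Dia (s and not s), w0
5. not Dia (s and not s), w0
6. p, w0
Complete open branch: satisfiable in K.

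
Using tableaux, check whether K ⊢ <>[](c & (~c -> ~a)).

No, not valid

Tableau for the negation ~<>[](c & (~c -> ~a)):
1. ~<>[](c & (~c -> ~a)), w0
The negation has an open branch (countermodel exists).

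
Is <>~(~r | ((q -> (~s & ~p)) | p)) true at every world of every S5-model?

Tableau for the negation ~<>~(~r | ((q -> (~s & ~p)) | p)):
1. ~<>~(~r | ((q -> (~s & ~p)) | p)), u
2. ~r | ((q -> (~s & ~p)) | p), u
3. (q -> (~s & ~p)) | p, u
4. p, u
Accessibility: uRu
The negation has an open branch (countermodel exists).

Invalid (countermodel exists)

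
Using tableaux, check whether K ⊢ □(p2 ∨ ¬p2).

Yes, valid

Tableau for the negation ¬□(p2 ∨ ¬p2):
1. ¬□(p2 ∨ ¬p2), 0
2. ¬(p2 ∨ ¬p2), 1
3. ¬p2, 1
4. p2, 1
Accessibility: 0R1
Branch closes: p2 and ¬p2 both at 1.
All branches of the negation close; one closing branch shown above.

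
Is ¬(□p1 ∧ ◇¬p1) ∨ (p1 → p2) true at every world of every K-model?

Tableau for the negation ¬(¬(□p1 ∧ ◇¬p1) ∨ (p1 → p2)):
1. ¬(¬(□p1 ∧ ◇¬p1) ∨ (p1 → p2)), 0
2. □p1 ∧ ◇¬p1, 0   [¬∨-rule on 1]
3. ¬(p1 → p2), 0   [¬∨-rule on 1]
4. □p1, 0   [∧-rule on 2]
5. ◇¬p1, 0   [∧-rule on 2]
6. p1, 0   [¬→-rule on 3]
7. ¬p2, 0   [¬→-rule on 3]
8. ¬p1, 1   [◇-rule on 5: fresh world 1, 0R1]
9. p1, 1   [□-rule on 4 via 0R1]
Accessibility: 0R1
Branch closes: p1 and ¬p1 both at 1.
All branches of the negation close; one closing branch shown above.

Yes, valid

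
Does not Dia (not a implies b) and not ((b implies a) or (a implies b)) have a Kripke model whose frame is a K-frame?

1. not Dia (not a implies b) and not ((b implies a) or (a implies b)), u
2. not Dia (not a implies b), u
3. not ((b implies a) or (a implies b)), u
4. not (b implies a), u
5. not (a implies b), u
6. b, u
7. not a, u
8. a, u
9. not b, u
Branch closes: a and not a both at u.
All branches of the tableau close; one closing branch shown above.

No, unsatisfiable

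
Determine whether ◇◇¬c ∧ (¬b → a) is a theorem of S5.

No, not valid

Tableau for the negation ¬(◇◇¬c ∧ (¬b → a)):
1. ¬(◇◇¬c ∧ (¬b → a)), u
2. ¬(¬b → a), u   [¬∧-rule on 1 (branches; this branch)]
3. ¬b, u   [¬→-rule on 2]
4. ¬a, u   [¬→-rule on 2]
Accessibility: uRu
The negation has an open branch (countermodel exists).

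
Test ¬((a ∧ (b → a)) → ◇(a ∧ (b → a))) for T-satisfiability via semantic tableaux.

Unsatisfiable

1. ¬((a ∧ (b → a)) → ◇(a ∧ (b → a))), u
2. a ∧ (b → a), u
3. ¬◇(a ∧ (b → a)), u
4. a, u
5. b → a, u
6. ¬(a ∧ (b → a)), u
7. ¬(b → a), u
8. b, u
9. ¬a, u
Accessibility: uRu
Branch closes: a and ¬a both at u.
Every branch closes; the branch above is one of them.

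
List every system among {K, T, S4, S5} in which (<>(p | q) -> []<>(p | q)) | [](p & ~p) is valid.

S5

S5-tableau for the negation ~((<>(p | q) -> []<>(p | q)) | [](p & ~p)):
1. ~((<>(p | q) -> []<>(p | q)) | [](p & ~p)), u
2. ~(<>(p | q) -> []<>(p | q)), u
3. ~[](p & ~p), u
4. <>(p | q), u
5. ~[]<>(p | q), u
6. ~(p & ~p), v
7. ~p, v
8. p | q, w
9. q, w
10. ~<>(p | q), x
11. ~(p | q), u
12. ~p, u
13. ~q, u
14. ~(p | q), v
15. ~q, v
16. ~(p | q), w
17. ~p, w
18. ~q, w
Accessibility: uRu, uRv, uRw, uRx, vRu, vRv, vRw, vRx, wRu, wRv, wRw, wRx, xRu, xRv, xRw, xRx
Branch closes: q and ~q both at w.
Every branch closes (one shown): valid in S5.
S4-tableau for the negation ~((<>(p | q) -> []<>(p | q)) | [](p & ~p)):
1. ~((<>(p | q) -> []<>(p | q)) | [](p & ~p)), u
2. ~(<>(p | q) -> []<>(p | q)), u
3. ~[](p & ~p), u
4. <>(p | q), u
5. ~[]<>(p | q), u
6. ~(p & ~p), v
7. p, v
8. p | q, w
9. q, w
10. ~<>(p | q), x
11. ~(p | q), x
12. ~p, x
13. ~q, x
Accessibility: uRu, uRv, uRw, uRx, vRv, wRw, xRx
Complete open branch: countermodel on an S4-frame, so not valid in S4, nor in K, T (the same frame is also a K-frame and a T-frame).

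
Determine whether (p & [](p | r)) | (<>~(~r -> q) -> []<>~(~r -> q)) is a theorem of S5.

Tableau for the negation ~((p & [](p | r)) | (<>~(~r -> q) -> []<>~(~r -> q))):
1. ~((p & [](p | r)) | (<>~(~r -> q) -> []<>~(~r -> q))), w0
2. ~(p & [](p | r)), w0   [~|-rule on 1]
3. ~(<>~(~r -> q) -> []<>~(~r -> q)), w0   [~|-rule on 1]
4. <>~(~r -> q), w0   [~->-rule on 3]
5. ~[]<>~(~r -> q), w0   [~->-rule on 3]
6. ~[](p | r), w0   [~&-rule on 2 (branches; this branch)]
7. ~(~r -> q), w1   [<>-rule on 4: fresh world w1, w0Rw1]
8. ~r, w1   [~->-rule on 7]
9. ~q, w1   [~->-rule on 7]
10. ~<>~(~r -> q), w2   [~[]-rule on 5: fresh world w2, w0Rw2]
11. ~r -> q, w0   [~<>-rule on 10 via w2Rw0]
12. ~r -> q, w1   [~<>-rule on 10 via w2Rw1]
13. ~r -> q, w2   [~<>-rule on 10 via w2Rw2]
14. q, w0   [->-rule on 11 (branches; this branch)]
15. q, w1   [->-rule on 12 (branches; this branch)]
Accessibility: w0Rw0, w0Rw1, w0Rw2, w1Rw0, w1Rw1, w1Rw2, w2Rw0, w2Rw1, w2Rw2
Branch closes: q and ~q both at w1.
Every branch of the negation's tableau closes; the branch above is one of them.

Yes, valid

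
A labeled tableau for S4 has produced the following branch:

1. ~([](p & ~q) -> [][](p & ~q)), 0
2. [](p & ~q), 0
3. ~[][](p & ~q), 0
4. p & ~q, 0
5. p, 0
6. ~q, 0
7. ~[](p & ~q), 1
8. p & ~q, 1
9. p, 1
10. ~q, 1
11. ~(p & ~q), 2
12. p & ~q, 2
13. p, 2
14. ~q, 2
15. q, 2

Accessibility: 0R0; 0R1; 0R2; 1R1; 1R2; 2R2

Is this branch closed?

Closed

Both q and ~q appear at 2.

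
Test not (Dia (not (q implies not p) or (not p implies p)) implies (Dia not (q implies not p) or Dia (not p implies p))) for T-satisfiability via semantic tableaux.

Unsatisfiable

1. not (Dia (not (q implies not p) or (not p implies p)) implies (Dia not (q implies not p) or Dia (not p implies p))), u
2. Dia (not (q implies not p) or (not p implies p)), u
3. not (Dia not (q implies not p) or Dia (not p implies p)), u
4. not Dia not (q implies not p), u
5. not Dia (not p implies p), u
6. q implies not p, u
7. not (not p implies p), u
8. not p, u
9. not (q implies not p) or (not p implies p), v
10. q implies not p, v
11. not (not p implies p), v
12. not p, v
13. not p implies p, v
14. p, v
Accessibility: uRu, uRv, vRv
Branch closes: p and not p both at v.
Every branch closes; the branch above is one of them.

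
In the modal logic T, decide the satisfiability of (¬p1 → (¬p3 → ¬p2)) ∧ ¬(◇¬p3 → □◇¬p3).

1. (¬p1 → (¬p3 → ¬p2)) ∧ ¬(◇¬p3 → □◇¬p3), w0
2. ¬p1 → (¬p3 → ¬p2), w0
3. ¬(◇¬p3 → □◇¬p3), w0
4. ◇¬p3, w0
5. ¬□◇¬p3, w0
6. ¬p3 → ¬p2, w0
7. ¬p2, w0
8. ¬p3, w1
9. ¬◇¬p3, w2
10. p3, w2
Accessibility: w0Rw0, w0Rw1, w0Rw2, w1Rw1, w2Rw2

Yes, satisfiable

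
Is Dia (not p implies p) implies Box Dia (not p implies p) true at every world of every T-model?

Invalid (countermodel exists)

Tableau for the negation not (Dia (not p implies p) implies Box Dia (not p implies p)):
1. not (Dia (not p implies p) implies Box Dia (not p implies p)), w0
2. Dia (not p implies p), w0
3. not Box Dia (not p implies p), w0
4. not p implies p, w1
5. p, w1
6. not Dia (not p implies p), w2
7. not (not p implies p), w2
8. not p, w2
Accessibility: w0Rw0, w0Rw1, w0Rw2, w1Rw1, w2Rw2
The negation has an open branch (countermodel exists).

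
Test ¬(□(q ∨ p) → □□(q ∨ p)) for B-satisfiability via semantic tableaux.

1. ¬(□(q ∨ p) → □□(q ∨ p)), 0
2. □(q ∨ p), 0
3. ¬□□(q ∨ p), 0
4. q ∨ p, 0
5. p, 0
6. ¬□(q ∨ p), 1
7. q ∨ p, 1
8. p, 1
9. ¬(q ∨ p), 2
10. ¬q, 2
11. ¬p, 2
Accessibility: 0R0, 0R1, 1R0, 1R1, 1R2, 2R1, 2R2

Satisfiable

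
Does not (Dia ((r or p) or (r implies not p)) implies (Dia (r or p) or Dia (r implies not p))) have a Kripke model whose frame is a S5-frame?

Unsatisfiable

1. not (Dia ((r or p) or (r implies not p)) implies (Dia (r or p) or Dia (r implies not p))), u
2. Dia ((r or p) or (r implies not p)), u
3. not (Dia (r or p) or Dia (r implies not p)), u
4. not Dia (r or p), u
5. not Dia (r implies not p), u
6. not (r or p), u
7. not r, u
8. not p, u
9. not (r implies not p), u
10. r, u
11. p, u
Accessibility: uRu
Branch closes: r and not r both at u.
Every branch closes; the branch above is one of them.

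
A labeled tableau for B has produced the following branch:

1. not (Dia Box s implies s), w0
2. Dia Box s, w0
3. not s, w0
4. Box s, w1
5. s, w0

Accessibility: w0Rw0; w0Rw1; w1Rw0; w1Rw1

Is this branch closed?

Both s and not s appear at w0.

Closed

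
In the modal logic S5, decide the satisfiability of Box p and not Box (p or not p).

Unsatisfiable (every branch closes)

1. Box p and not Box (p or not p), u
2. Box p, u   [and-rule on 1]
3. not Box (p or not p), u   [and-rule on 1]
4. p, u   [Box-rule on 2 via uRu]
5. not (p or not p), v   [neg-Box-rule on 3: fresh world v, uRv]
6. not p, v   [neg-or-rule on 5]
7. p, v   [neg-or-rule on 5]
Accessibility: uRu, uRv, vRu, vRv
Branch closes: p and not p both at v.
Every branch closes; the branch above is one of them.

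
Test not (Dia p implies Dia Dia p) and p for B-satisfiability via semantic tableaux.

Unsatisfiable (every branch closes)

1. not (Dia p implies Dia Dia p) and p, 0
2. not (Dia p implies Dia Dia p), 0   [and-rule on 1]
3. p, 0   [and-rule on 1]
4. Dia p, 0   [neg-implies-rule on 2]
5. not Dia Dia p, 0   [neg-implies-rule on 2]
6. not Dia p, 0   [neg-Dia-rule on 5 via 0R0]
7. not p, 0   [neg-Dia-rule on 6 via 0R0]
Accessibility: 0R0
Branch closes: p and not p both at 0.
Every branch closes; the branch above is one of them.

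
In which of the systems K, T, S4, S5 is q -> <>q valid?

K-tableau for the negation ~(q -> <>q):
1. ~(q -> <>q), 0
2. q, 0
3. ~<>q, 0
Complete open branch: countermodel on a K-frame, so not valid in K.
T-tableau for the negation ~(q -> <>q):
1. ~(q -> <>q), 0
2. q, 0
3. ~<>q, 0
4. ~q, 0
Accessibility: 0R0
Branch closes: q and ~q both at 0.
Every branch closes (one shown): valid in T, hence also in S4, S5 (every theorem of T is a theorem of S4 and S5).

T, S4, S5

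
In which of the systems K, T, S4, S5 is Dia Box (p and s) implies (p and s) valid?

S4-tableau for the negation not (Dia Box (p and s) implies (p and s)):
1. not (Dia Box (p and s) implies (p and s)), u
2. Dia Box (p and s), u
3. not (p and s), u
4. not s, u
5. Box (p and s), v
6. p and s, v
7. p, v
8. s, v
Accessibility: uRu, uRv, vRv
Complete open branch: countermodel on an S4-frame, so not valid in S4, nor in K, T (the same frame is also a K-frame and a T-frame).
S5-tableau for the negation not (Dia Box (p and s) implies (p and s)):
1. not (Dia Box (p and s) implies (p and s)), u
2. Dia Box (p and s), u
3. not (p and s), u
4. not s, u
5. Box (p and s), v
6. p and s, u
7. p, u
8. s, u
Accessibility: uRu, uRv, vRu, vRv
Branch closes: s and not s both at u.
Every branch closes (one shown): valid in S5.

S5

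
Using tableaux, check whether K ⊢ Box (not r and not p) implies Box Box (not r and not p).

Tableau for the negation not (Box (not r and not p) implies Box Box (not r and not p)):
1. not (Box (not r and not p) implies Box Box (not r and not p)), 0
2. Box (not r and not p), 0
3. not Box Box (not r and not p), 0
4. not Box (not r and not p), 1
5. not r and not p, 1
6. not r, 1
7. not p, 1
8. not (not r and not p), 2
9. p, 2
Accessibility: 0R1, 1R2
The negation has an open branch (countermodel exists).

No, not valid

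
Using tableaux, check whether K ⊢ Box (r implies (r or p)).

Tableau for the negation not Box (r implies (r or p)):
1. not Box (r implies (r or p)), 0
2. not (r implies (r or p)), 1
3. r, 1
4. not (r or p), 1
5. not r, 1
6. not p, 1
Accessibility: 0R1
Branch closes: r and not r both at 1.
Every branch of the negation's tableau closes; the branch above is one of them.

Yes, valid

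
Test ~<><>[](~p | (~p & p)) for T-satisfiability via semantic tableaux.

Yes, satisfiable

1. ~<><>[](~p | (~p & p)), 0
2. ~<>[](~p | (~p & p)), 0
3. ~[](~p | (~p & p)), 0
4. ~(~p | (~p & p)), 1
5. p, 1
6. ~(~p & p), 1
7. ~<>[](~p | (~p & p)), 1
8. ~[](~p | (~p & p)), 1
9. ~(~p | (~p & p)), 2
10. p, 2
11. ~(~p & p), 2
12. ~[](~p | (~p & p)), 2
13. ~(~p | (~p & p)), 3
14. p, 3
15. ~(~p & p), 3
Accessibility: 0R0, 0R1, 1R1, 1R2, 2R2, 2R3, 3R3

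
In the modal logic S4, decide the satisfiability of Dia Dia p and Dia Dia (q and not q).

1. Dia Dia p and Dia Dia (q and not q), 0
2. Dia Dia p, 0
3. Dia Dia (q and not q), 0
4. Dia p, 1
5. Dia (q and not q), 2
6. p, 3
7. q and not q, 4
8. q, 4
9. not q, 4
Accessibility: 0R0, 0R1, 0R2, 0R3, 0R4, 1R1, 1R3, 2R2, 2R4, 3R3, 4R4
Branch closes: q and not q both at 4.
Every branch closes; the branch above is one of them.

Unsatisfiable (every branch closes)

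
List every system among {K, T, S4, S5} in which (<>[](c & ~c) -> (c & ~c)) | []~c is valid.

K-tableau for the negation ~((<>[](c & ~c) -> (c & ~c)) | []~c):
1. ~((<>[](c & ~c) -> (c & ~c)) | []~c), w0
2. ~(<>[](c & ~c) -> (c & ~c)), w0   [~|-rule on 1]
3. ~[]~c, w0   [~|-rule on 1]
4. <>[](c & ~c), w0   [~->-rule on 2]
5. ~(c & ~c), w0   [~->-rule on 2]
6. c, w0   [~&-rule on 5 (branches; this branch)]
7. c, w1   [~[]-rule on 3: fresh world w1, w0Rw1]
8. [](c & ~c), w2   [<>-rule on 4: fresh world w2, w0Rw2]
Accessibility: w0Rw1, w0Rw2
Complete open branch: countermodel on a K-frame, so not valid in K.
T-tableau for the negation ~((<>[](c & ~c) -> (c & ~c)) | []~c):
1. ~((<>[](c & ~c) -> (c & ~c)) | []~c), w0
2. ~(<>[](c & ~c) -> (c & ~c)), w0   [~|-rule on 1]
3. ~[]~c, w0   [~|-rule on 1]
4. <>[](c & ~c), w0   [~->-rule on 2]
5. ~(c & ~c), w0   [~->-rule on 2]
6. c, w0   [~&-rule on 5 (branches; this branch)]
7. c, w1   [~[]-rule on 3: fresh world w1, w0Rw1]
8. [](c & ~c), w2   [<>-rule on 4: fresh world w2, w0Rw2]
9. c & ~c, w2   [[]-rule on 8 via w2Rw2]
10. c, w2   [&-rule on 9]
11. ~c, w2   [&-rule on 9]
Accessibility: w0Rw0, w0Rw1, w0Rw2, w1Rw1, w2Rw2
Branch closes: c and ~c both at w2.
Every branch closes (one shown): valid in T, hence also in S4, S5 (every theorem of T is a theorem of S4 and S5).

T, S4, S5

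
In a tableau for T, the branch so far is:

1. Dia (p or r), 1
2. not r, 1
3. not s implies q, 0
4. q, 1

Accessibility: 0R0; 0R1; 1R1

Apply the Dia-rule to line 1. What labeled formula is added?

a fresh world 2 with 1R2, and p or r at 2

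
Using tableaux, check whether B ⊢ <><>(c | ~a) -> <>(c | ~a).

Tableau for the negation ~(<><>(c | ~a) -> <>(c | ~a)):
1. ~(<><>(c | ~a) -> <>(c | ~a)), u
2. <><>(c | ~a), u   [~->-rule on 1]
3. ~<>(c | ~a), u   [~->-rule on 1]
4. ~(c | ~a), u   [~<>-rule on 3 via uRu]
5. ~c, u   [~|-rule on 4]
6. a, u   [~|-rule on 4]
7. <>(c | ~a), v   [<>-rule on 2: fresh world v, uRv]
8. ~(c | ~a), v   [~<>-rule on 3 via uRv]
9. ~c, v   [~|-rule on 8]
10. a, v   [~|-rule on 8]
11. c | ~a, w   [<>-rule on 7: fresh world w, vRw]
12. ~a, w   [|-rule on 11 (branches; this branch)]
Accessibility: uRu, uRv, vRu, vRv, vRw, wRv, wRw
The negation has an open branch (countermodel exists).

No, not valid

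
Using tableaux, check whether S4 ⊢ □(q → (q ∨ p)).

Yes, valid

Tableau for the negation ¬□(q → (q ∨ p)):
1. ¬□(q → (q ∨ p)), u
2. ¬(q → (q ∨ p)), v
3. q, v
4. ¬(q ∨ p), v
5. ¬q, v
6. ¬p, v
Accessibility: uRu, uRv, vRv
Branch closes: q and ¬q both at v.
Every branch of the negation's tableau closes; the branch above is one of them.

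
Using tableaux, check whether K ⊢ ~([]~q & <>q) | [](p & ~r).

Tableau for the negation ~(~([]~q & <>q) | [](p & ~r)):
1. ~(~([]~q & <>q) | [](p & ~r)), u
2. []~q & <>q, u
3. ~[](p & ~r), u
4. []~q, u
5. <>q, u
6. ~(p & ~r), v
7. ~q, v
8. r, v
9. q, w
10. ~q, w
Accessibility: uRv, uRw
Branch closes: q and ~q both at w.
All branches of the negation close; one closing branch shown above.

Valid in K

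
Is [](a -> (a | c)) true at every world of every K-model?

Tableau for the negation ~[](a -> (a | c)):
1. ~[](a -> (a | c)), 0
2. ~(a -> (a | c)), 1
3. a, 1
4. ~(a | c), 1
5. ~a, 1
6. ~c, 1
Accessibility: 0R1
Branch closes: a and ~a both at 1.
All branches of the negation close; one closing branch shown above.

Valid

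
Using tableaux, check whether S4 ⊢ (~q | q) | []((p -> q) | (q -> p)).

Tableau for the negation ~((~q | q) | []((p -> q) | (q -> p))):
1. ~((~q | q) | []((p -> q) | (q -> p))), 0
2. ~(~q | q), 0
3. ~[]((p -> q) | (q -> p)), 0
4. q, 0
5. ~q, 0
Accessibility: 0R0
Branch closes: q and ~q both at 0.
Every branch of the negation's tableau closes; the branch above is one of them.

Valid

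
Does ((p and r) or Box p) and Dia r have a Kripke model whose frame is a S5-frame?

Satisfiable

1. ((p and r) or Box p) and Dia r, w0
2. (p and r) or Box p, w0   [and-rule on 1]
3. Dia r, w0   [and-rule on 1]
4. Box p, w0   [or-rule on 2 (branches; this branch)]
5. p, w0   [Box-rule on 4 via w0Rw0]
6. r, w1   [Dia-rule on 3: fresh world w1, w0Rw1]
7. p, w1   [Box-rule on 4 via w0Rw1]
Accessibility: w0Rw0, w0Rw1, w1Rw0, w1Rw1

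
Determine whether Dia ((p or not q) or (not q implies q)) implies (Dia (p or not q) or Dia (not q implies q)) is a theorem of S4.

Valid

Tableau for the negation not (Dia ((p or not q) or (not q implies q)) implies (Dia (p or not q) or Dia (not q implies q))):
1. not (Dia ((p or not q) or (not q implies q)) implies (Dia (p or not q) or Dia (not q implies q))), w0
2. Dia ((p or not q) or (not q implies q)), w0
3. not (Dia (p or not q) or Dia (not q implies q)), w0
4. not Dia (p or not q), w0
5. not Dia (not q implies q), w0
6. not (p or not q), w0
7. not p, w0
8. q, w0
9. not (not q implies q), w0
10. not q, w0
Accessibility: w0Rw0
Branch closes: q and not q both at w0.
Every branch of the negation's tableau closes; the branch above is one of them.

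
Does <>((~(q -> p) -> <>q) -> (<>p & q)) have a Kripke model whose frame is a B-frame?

Satisfiable (open branch found)

1. <>((~(q -> p) -> <>q) -> (<>p & q)), 0
2. (~(q -> p) -> <>q) -> (<>p & q), 1
3. <>p & q, 1
4. <>p, 1
5. q, 1
6. p, 2
Accessibility: 0R0, 0R1, 1R0, 1R1, 1R2, 2R1, 2R2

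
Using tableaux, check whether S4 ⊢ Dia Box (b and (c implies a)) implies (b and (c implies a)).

Tableau for the negation not (Dia Box (b and (c implies a)) implies (b and (c implies a))):
1. not (Dia Box (b and (c implies a)) implies (b and (c implies a))), u
2. Dia Box (b and (c implies a)), u
3. not (b and (c implies a)), u
4. not (c implies a), u
5. c, u
6. not a, u
7. Box (b and (c implies a)), v
8. b and (c implies a), v
9. b, v
10. c implies a, v
11. a, v
Accessibility: uRu, uRv, vRv
The negation has an open branch (countermodel exists).

No, not valid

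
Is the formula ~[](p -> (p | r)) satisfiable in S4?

1. ~[](p -> (p | r)), w0
2. ~(p -> (p | r)), w1
3. p, w1
4. ~(p | r), w1
5. ~p, w1
6. ~r, w1
Accessibility: w0Rw0, w0Rw1, w1Rw1
Branch closes: p and ~p both at w1.
(One branch shown.) All branches close.

No, unsatisfiable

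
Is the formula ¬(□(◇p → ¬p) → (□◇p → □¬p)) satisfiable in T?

No, unsatisfiable

1. ¬(□(◇p → ¬p) → (□◇p → □¬p)), u
2. □(◇p → ¬p), u
3. ¬(□◇p → □¬p), u
4. □◇p, u
5. ¬□¬p, u
6. ◇p → ¬p, u
7. ◇p, u
8. ¬p, u
9. p, v
10. ◇p → ¬p, v
11. ◇p, v
12. ¬◇p, v
13. ¬p, v
Accessibility: uRu, uRv, vRv
Branch closes: p and ¬p both at v.
Every branch closes; the branch above is one of them.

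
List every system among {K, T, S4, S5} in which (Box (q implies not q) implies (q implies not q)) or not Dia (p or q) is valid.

T, S4, S5

T-tableau for the negation not ((Box (q implies not q) implies (q implies not q)) or not Dia (p or q)):
1. not ((Box (q implies not q) implies (q implies not q)) or not Dia (p or q)), 0
2. not (Box (q implies not q) implies (q implies not q)), 0
3. Dia (p or q), 0
4. Box (q implies not q), 0
5. not (q implies not q), 0
6. q, 0
7. q implies not q, 0
8. not q, 0
Accessibility: 0R0
Branch closes: q and not q both at 0.
Every branch closes (one shown): valid in T, hence also in S4, S5 (every theorem of T is a theorem of S4 and S5).
K-tableau for the negation not ((Box (q implies not q) implies (q implies not q)) or not Dia (p or q)):
1. not ((Box (q implies not q) implies (q implies not q)) or not Dia (p or q)), 0
2. not (Box (q implies not q) implies (q implies not q)), 0
3. Dia (p or q), 0
4. Box (q implies not q), 0
5. not (q implies not q), 0
6. q, 0
7. p or q, 1
8. q implies not q, 1
9. p, 1
10. not q, 1
Accessibility: 0R1
Complete open branch: countermodel on a K-frame, so not valid in K.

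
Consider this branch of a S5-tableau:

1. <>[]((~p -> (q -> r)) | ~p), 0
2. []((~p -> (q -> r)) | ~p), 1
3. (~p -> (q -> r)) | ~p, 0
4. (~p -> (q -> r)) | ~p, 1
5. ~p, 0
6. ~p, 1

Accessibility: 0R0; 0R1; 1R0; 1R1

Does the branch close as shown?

There is no literal clash: for every atom and world, at most one sign appears.

Not closed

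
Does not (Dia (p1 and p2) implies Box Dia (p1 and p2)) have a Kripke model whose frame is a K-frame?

Satisfiable (open branch found)

1. not (Dia (p1 and p2) implies Box Dia (p1 and p2)), w0
2. Dia (p1 and p2), w0   [neg-implies-rule on 1]
3. not Box Dia (p1 and p2), w0   [neg-implies-rule on 1]
4. p1 and p2, w1   [Dia-rule on 2: fresh world w1, w0Rw1]
5. p1, w1   [and-rule on 4]
6. p2, w1   [and-rule on 4]
7. not Dia (p1 and p2), w2   [neg-Box-rule on 3: fresh world w2, w0Rw2]
Accessibility: w0Rw1, w0Rw2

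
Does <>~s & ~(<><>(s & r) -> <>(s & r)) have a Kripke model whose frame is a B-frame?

1. <>~s & ~(<><>(s & r) -> <>(s & r)), w0
2. <>~s, w0   [&-rule on 1]
3. ~(<><>(s & r) -> <>(s & r)), w0   [&-rule on 1]
4. <><>(s & r), w0   [~->-rule on 3]
5. ~<>(s & r), w0   [~->-rule on 3]
6. ~(s & r), w0   [~<>-rule on 5 via w0Rw0]
7. ~r, w0   [~&-rule on 6 (branches; this branch)]
8. ~s, w1   [<>-rule on 2: fresh world w1, w0Rw1]
9. ~(s & r), w1   [~<>-rule on 5 via w0Rw1]
10. ~r, w1   [~&-rule on 9 (branches; this branch)]
11. <>(s & r), w2   [<>-rule on 4: fresh world w2, w0Rw2]
12. ~(s & r), w2   [~<>-rule on 5 via w0Rw2]
13. ~r, w2   [~&-rule on 12 (branches; this branch)]
14. s & r, w3   [<>-rule on 11: fresh world w3, w2Rw3]
15. s, w3   [&-rule on 14]
16. r, w3   [&-rule on 14]
Accessibility: w0Rw0, w0Rw1, w0Rw2, w1Rw0, w1Rw1, w2Rw0, w2Rw2, w2Rw3, w3Rw2, w3Rw3

Satisfiable (open branch found)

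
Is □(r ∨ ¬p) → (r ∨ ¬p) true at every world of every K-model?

No, not valid

Tableau for the negation ¬(□(r ∨ ¬p) → (r ∨ ¬p)):
1. ¬(□(r ∨ ¬p) → (r ∨ ¬p)), u
2. □(r ∨ ¬p), u
3. ¬(r ∨ ¬p), u
4. ¬r, u
5. p, u
The negation has an open branch (countermodel exists).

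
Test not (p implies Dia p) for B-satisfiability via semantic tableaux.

1. not (p implies Dia p), 0
2. p, 0
3. not Dia p, 0
4. not p, 0
Accessibility: 0R0
Branch closes: p and not p both at 0.
All branches of the tableau close; one closing branch shown above.

No, unsatisfiable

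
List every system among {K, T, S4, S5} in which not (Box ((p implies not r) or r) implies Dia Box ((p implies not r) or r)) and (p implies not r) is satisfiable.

K-tableau for the formula:
1. not (Box ((p implies not r) or r) implies Dia Box ((p implies not r) or r)) and (p implies not r), w0
2. not (Box ((p implies not r) or r) implies Dia Box ((p implies not r) or r)), w0
3. p implies not r, w0
4. Box ((p implies not r) or r), w0
5. not Dia Box ((p implies not r) or r), w0
6. not r, w0
Complete open branch: satisfiable in K.
T-tableau for the formula:
1. not (Box ((p implies not r) or r) implies Dia Box ((p implies not r) or r)) and (p implies not r), w0
2. not (Box ((p implies not r) or r) implies Dia Box ((p implies not r) or r)), w0
3. p implies not r, w0
4. Box ((p implies not r) or r), w0
5. not Dia Box ((p implies not r) or r), w0
6. (p implies not r) or r, w0
7. not Box ((p implies not r) or r), w0
8. not r, w0
9. not ((p implies not r) or r), w1
10. not (p implies not r), w1
11. not r, w1
12. p, w1
13. r, w1
Accessibility: w0Rw0, w0Rw1, w1Rw1
Branch closes: r and not r both at w1.
Every branch closes (one shown): unsatisfiable in T, hence also in S4, S5 (every S4/S5-frame is a T-frame).

K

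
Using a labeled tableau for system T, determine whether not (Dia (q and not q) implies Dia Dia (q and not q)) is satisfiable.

1. not (Dia (q and not q) implies Dia Dia (q and not q)), 0
2. Dia (q and not q), 0   [neg-implies-rule on 1]
3. not Dia Dia (q and not q), 0   [neg-implies-rule on 1]
4. not Dia (q and not q), 0   [neg-Dia-rule on 3 via 0R0]
5. not (q and not q), 0   [neg-Dia-rule on 4 via 0R0]
6. q, 0   [neg-and-rule on 5 (branches; this branch)]
7. q and not q, 1   [Dia-rule on 2: fresh world 1, 0R1]
8. q, 1   [and-rule on 7]
9. not q, 1   [and-rule on 7]
Accessibility: 0R0, 0R1, 1R1
Branch closes: q and not q both at 1.
Every branch closes; the branch above is one of them.

No, unsatisfiable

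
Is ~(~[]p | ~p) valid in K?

No, not valid

Tableau for the negation ~[]p | ~p:
1. ~[]p | ~p, u
2. ~p, u
The negation has an open branch (countermodel exists).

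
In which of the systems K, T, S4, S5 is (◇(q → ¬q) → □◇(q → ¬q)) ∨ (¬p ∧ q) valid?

S5-tableau for the negation ¬((◇(q → ¬q) → □◇(q → ¬q)) ∨ (¬p ∧ q)):
1. ¬((◇(q → ¬q) → □◇(q → ¬q)) ∨ (¬p ∧ q)), w0
2. ¬(◇(q → ¬q) → □◇(q → ¬q)), w0
3. ¬(¬p ∧ q), w0
4. ◇(q → ¬q), w0
5. ¬□◇(q → ¬q), w0
6. p, w0
7. q → ¬q, w1
8. ¬q, w1
9. ¬◇(q → ¬q), w2
10. ¬(q → ¬q), w0
11. q, w0
12. ¬(q → ¬q), w1
13. q, w1
Accessibility: w0Rw0, w0Rw1, w0Rw2, w1Rw0, w1Rw1, w1Rw2, w2Rw0, w2Rw1, w2Rw2
Branch closes: q and ¬q both at w1.
Every branch closes (one shown): valid in S5.
S4-tableau for the negation ¬((◇(q → ¬q) → □◇(q → ¬q)) ∨ (¬p ∧ q)):
1. ¬((◇(q → ¬q) → □◇(q → ¬q)) ∨ (¬p ∧ q)), w0
2. ¬(◇(q → ¬q) → □◇(q → ¬q)), w0
3. ¬(¬p ∧ q), w0
4. ◇(q → ¬q), w0
5. ¬□◇(q → ¬q), w0
6. ¬q, w0
7. q → ¬q, w1
8. ¬q, w1
9. ¬◇(q → ¬q), w2
10. ¬(q → ¬q), w2
11. q, w2
Accessibility: w0Rw0, w0Rw1, w0Rw2, w1Rw1, w2Rw2
Complete open branch: countermodel on an S4-frame, so not valid in S4, nor in K, T (the same frame is also a K-frame and a T-frame).

S5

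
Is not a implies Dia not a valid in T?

Valid

Tableau for the negation not (not a implies Dia not a):
1. not (not a implies Dia not a), 0
2. not a, 0   [neg-implies-rule on 1]
3. not Dia not a, 0   [neg-implies-rule on 1]
4. a, 0   [neg-Dia-rule on 3 via 0R0]
Accessibility: 0R0
Branch closes: a and not a both at 0.
All branches of the negation close; one closing branch shown above.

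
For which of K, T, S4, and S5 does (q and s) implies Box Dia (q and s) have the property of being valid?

S5

S5-tableau for the negation not ((q and s) implies Box Dia (q and s)):
1. not ((q and s) implies Box Dia (q and s)), w0
2. q and s, w0
3. not Box Dia (q and s), w0
4. q, w0
5. s, w0
6. not Dia (q and s), w1
7. not (q and s), w0
8. not (q and s), w1
9. not s, w0
Accessibility: w0Rw0, w0Rw1, w1Rw0, w1Rw1
Branch closes: s and not s both at w0.
Every branch closes (one shown): valid in S5.
S4-tableau for the negation not ((q and s) implies Box Dia (q and s)):
1. not ((q and s) implies Box Dia (q and s)), w0
2. q and s, w0
3. not Box Dia (q and s), w0
4. q, w0
5. s, w0
6. not Dia (q and s), w1
7. not (q and s), w1
8. not s, w1
Accessibility: w0Rw0, w0Rw1, w1Rw1
Complete open branch: countermodel on an S4-frame, so not valid in S4, nor in K, T (the same frame is also a K-frame and a T-frame).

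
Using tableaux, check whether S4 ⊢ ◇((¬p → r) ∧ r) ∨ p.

Invalid (countermodel exists)

Tableau for the negation ¬(◇((¬p → r) ∧ r) ∨ p):
1. ¬(◇((¬p → r) ∧ r) ∨ p), 0
2. ¬◇((¬p → r) ∧ r), 0   [¬∨-rule on 1]
3. ¬p, 0   [¬∨-rule on 1]
4. ¬((¬p → r) ∧ r), 0   [¬◇-rule on 2 via 0R0]
5. ¬r, 0   [¬∧-rule on 4 (branches; this branch)]
Accessibility: 0R0
The negation has an open branch (countermodel exists).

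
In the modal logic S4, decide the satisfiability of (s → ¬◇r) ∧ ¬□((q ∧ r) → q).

1. (s → ¬◇r) ∧ ¬□((q ∧ r) → q), w0
2. s → ¬◇r, w0
3. ¬□((q ∧ r) → q), w0
4. ¬◇r, w0
5. ¬r, w0
6. ¬((q ∧ r) → q), w1
7. q ∧ r, w1
8. ¬q, w1
9. q, w1
10. r, w1
Accessibility: w0Rw0, w0Rw1, w1Rw1
Branch closes: q and ¬q both at w1.
(One branch shown.) All branches close.

Unsatisfiable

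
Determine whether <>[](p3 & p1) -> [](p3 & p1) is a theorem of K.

Tableau for the negation ~(<>[](p3 & p1) -> [](p3 & p1)):
1. ~(<>[](p3 & p1) -> [](p3 & p1)), w0
2. <>[](p3 & p1), w0
3. ~[](p3 & p1), w0
4. [](p3 & p1), w1
5. ~(p3 & p1), w2
6. ~p1, w2
Accessibility: w0Rw1, w0Rw2
The negation has an open branch (countermodel exists).

No, not valid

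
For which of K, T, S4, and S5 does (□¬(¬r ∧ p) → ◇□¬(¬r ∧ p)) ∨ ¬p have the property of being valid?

T, S4, S5

T-tableau for the negation ¬((□¬(¬r ∧ p) → ◇□¬(¬r ∧ p)) ∨ ¬p):
1. ¬((□¬(¬r ∧ p) → ◇□¬(¬r ∧ p)) ∨ ¬p), w0
2. ¬(□¬(¬r ∧ p) → ◇□¬(¬r ∧ p)), w0   [¬∨-rule on 1]
3. p, w0   [¬∨-rule on 1]
4. □¬(¬r ∧ p), w0   [¬→-rule on 2]
5. ¬◇□¬(¬r ∧ p), w0   [¬→-rule on 2]
6. ¬(¬r ∧ p), w0   [□-rule on 4 via w0Rw0]
7. ¬□¬(¬r ∧ p), w0   [¬◇-rule on 5 via w0Rw0]
8. r, w0   [¬∧-rule on 6 (branches; this branch)]
9. ¬r ∧ p, w1   [¬□-rule on 7: fresh world w1, w0Rw1]
10. ¬r, w1   [∧-rule on 9]
11. p, w1   [∧-rule on 9]
12. ¬(¬r ∧ p), w1   [□-rule on 4 via w0Rw1]
13. ¬□¬(¬r ∧ p), w1   [¬◇-rule on 5 via w0Rw1]
14. ¬p, w1   [¬∧-rule on 12 (branches; this branch)]
Accessibility: w0Rw0, w0Rw1, w1Rw1
Branch closes: p and ¬p both at w1.
Every branch closes (one shown): valid in T, hence also in S4, S5 (every theorem of T is a theorem of S4 and S5).
K-tableau for the negation ¬((□¬(¬r ∧ p) → ◇□¬(¬r ∧ p)) ∨ ¬p):
1. ¬((□¬(¬r ∧ p) → ◇□¬(¬r ∧ p)) ∨ ¬p), w0
2. ¬(□¬(¬r ∧ p) → ◇□¬(¬r ∧ p)), w0   [¬∨-rule on 1]
3. p, w0   [¬∨-rule on 1]
4. □¬(¬r ∧ p), w0   [¬→-rule on 2]
5. ¬◇□¬(¬r ∧ p), w0   [¬→-rule on 2]
Complete open branch: countermodel on a K-frame, so not valid in K.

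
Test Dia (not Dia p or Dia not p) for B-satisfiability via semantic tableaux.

Yes, satisfiable

1. Dia (not Dia p or Dia not p), w0
2. not Dia p or Dia not p, w1   [Dia-rule on 1: fresh world w1, w0Rw1]
3. Dia not p, w1   [or-rule on 2 (branches; this branch)]
4. not p, w2   [Dia-rule on 3: fresh world w2, w1Rw2]
Accessibility: w0Rw0, w0Rw1, w1Rw0, w1Rw1, w1Rw2, w2Rw1, w2Rw2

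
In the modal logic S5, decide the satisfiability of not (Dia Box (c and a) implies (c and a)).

1. not (Dia Box (c and a) implies (c and a)), 0
2. Dia Box (c and a), 0
3. not (c and a), 0
4. not a, 0
5. Box (c and a), 1
6. c and a, 0
7. c, 0
8. a, 0
Accessibility: 0R0, 0R1, 1R0, 1R1
Branch closes: a and not a both at 0.
(One branch shown.) All branches close.

No, unsatisfiable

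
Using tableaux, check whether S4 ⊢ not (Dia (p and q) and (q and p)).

Tableau for the negation Dia (p and q) and (q and p):
1. Dia (p and q) and (q and p), u
2. Dia (p and q), u   [and-rule on 1]
3. q and p, u   [and-rule on 1]
4. q, u   [and-rule on 3]
5. p, u   [and-rule on 3]
6. p and q, v   [Dia-rule on 2: fresh world v, uRv]
7. p, v   [and-rule on 6]
8. q, v   [and-rule on 6]
Accessibility: uRu, uRv, vRv
The negation has an open branch (countermodel exists).

No, not valid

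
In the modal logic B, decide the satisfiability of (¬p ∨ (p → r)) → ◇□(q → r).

Yes, satisfiable

1. (¬p ∨ (p → r)) → ◇□(q → r), w0
2. ◇□(q → r), w0
3. □(q → r), w1
4. q → r, w0
5. q → r, w1
6. r, w0
7. r, w1
Accessibility: w0Rw0, w0Rw1, w1Rw0, w1Rw1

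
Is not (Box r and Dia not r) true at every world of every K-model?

Valid

Tableau for the negation Box r and Dia not r:
1. Box r and Dia not r, 0
2. Box r, 0
3. Dia not r, 0
4. not r, 1
5. r, 1
Accessibility: 0R1
Branch closes: r and not r both at 1.
Every branch of the negation's tableau closes; the branch above is one of them.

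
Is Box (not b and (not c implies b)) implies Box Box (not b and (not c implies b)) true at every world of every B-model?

Not valid

Tableau for the negation not (Box (not b and (not c implies b)) implies Box Box (not b and (not c implies b))):
1. not (Box (not b and (not c implies b)) implies Box Box (not b and (not c implies b))), u
2. Box (not b and (not c implies b)), u   [neg-implies-rule on 1]
3. not Box Box (not b and (not c implies b)), u   [neg-implies-rule on 1]
4. not b and (not c implies b), u   [Box-rule on 2 via uRu]
5. not b, u   [and-rule on 4]
6. not c implies b, u   [and-rule on 4]
7. c, u   [implies-rule on 6 (branches; this branch)]
8. not Box (not b and (not c implies b)), v   [neg-Box-rule on 3: fresh world v, uRv]
9. not b and (not c implies b), v   [Box-rule on 2 via uRv]
10. not b, v   [and-rule on 9]
11. not c implies b, v   [and-rule on 9]
12. c, v   [implies-rule on 11 (branches; this branch)]
13. not (not b and (not c implies b)), w   [neg-Box-rule on 8: fresh world w, vRw]
14. not (not c implies b), w   [neg-and-rule on 13 (branches; this branch)]
15. not c, w   [neg-implies-rule on 14]
16. not b, w   [neg-implies-rule on 14]
Accessibility: uRu, uRv, vRu, vRv, vRw, wRv, wRw
The negation has an open branch (countermodel exists).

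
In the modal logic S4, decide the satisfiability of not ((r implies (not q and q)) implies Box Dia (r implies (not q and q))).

Yes, satisfiable

1. not ((r implies (not q and q)) implies Box Dia (r implies (not q and q))), w0
2. r implies (not q and q), w0   [neg-implies-rule on 1]
3. not Box Dia (r implies (not q and q)), w0   [neg-implies-rule on 1]
4. not r, w0   [implies-rule on 2 (branches; this branch)]
5. not Dia (r implies (not q and q)), w1   [neg-Box-rule on 3: fresh world w1, w0Rw1]
6. not (r implies (not q and q)), w1   [neg-Dia-rule on 5 via w1Rw1]
7. r, w1   [neg-implies-rule on 6]
8. not (not q and q), w1   [neg-implies-rule on 6]
9. not q, w1   [neg-and-rule on 8 (branches; this branch)]
Accessibility: w0Rw0, w0Rw1, w1Rw1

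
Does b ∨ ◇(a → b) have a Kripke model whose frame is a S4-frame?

1. b ∨ ◇(a → b), u
2. ◇(a → b), u
3. a → b, v
4. b, v
Accessibility: uRu, uRv, vRv

Satisfiable (open branch found)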